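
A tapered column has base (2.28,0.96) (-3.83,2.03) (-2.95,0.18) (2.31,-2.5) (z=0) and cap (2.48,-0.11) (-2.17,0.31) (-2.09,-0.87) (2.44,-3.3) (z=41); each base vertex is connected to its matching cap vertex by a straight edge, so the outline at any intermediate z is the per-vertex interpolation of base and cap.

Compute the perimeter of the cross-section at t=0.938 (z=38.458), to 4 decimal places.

Cross-section at t=0.938: each vertex is (1-t)·p0[i] + t·p1[i].
  v1: (1-0.938)·(2.28,0.96) + 0.938·(2.48,-0.11) = (2.4676,-0.0437)
  v2: (1-0.938)·(-3.83,2.03) + 0.938·(-2.17,0.31) = (-2.2729,0.4166)
  v3: (1-0.938)·(-2.95,0.18) + 0.938·(-2.09,-0.87) = (-2.1433,-0.8049)
  v4: (1-0.938)·(2.31,-2.5) + 0.938·(2.44,-3.3) = (2.4319,-3.2504)
Perimeter = Σ |v_{i+1} − v_i|:
  edge 1→2: √(-4.7405² + 0.4603²) = 4.7628 (running 4.7628)
  edge 2→3: √(0.1296² + -1.2215²) = 1.2284 (running 5.9912)
  edge 3→4: √(4.5753² + -2.4455²) = 5.1878 (running 11.1790)
  edge 4→1: √(0.0357² + 3.2067²) = 3.2069 (running 14.3860)
Perimeter = 14.3860

Perimeter at t=0.938: 14.3860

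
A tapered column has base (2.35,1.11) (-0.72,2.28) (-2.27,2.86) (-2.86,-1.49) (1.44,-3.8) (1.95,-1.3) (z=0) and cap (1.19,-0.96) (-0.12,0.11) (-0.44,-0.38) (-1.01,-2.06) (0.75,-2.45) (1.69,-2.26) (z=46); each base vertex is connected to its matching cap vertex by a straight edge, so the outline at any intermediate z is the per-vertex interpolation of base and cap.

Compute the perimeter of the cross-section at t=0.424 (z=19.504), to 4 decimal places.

Perimeter at t=0.424: 14.0526

Cross-section at t=0.424: each vertex is (1-t)·p0[i] + t·p1[i].
  v1: (1-0.424)·(2.35,1.11) + 0.424·(1.19,-0.96) = (1.8582,0.2323)
  v2: (1-0.424)·(-0.72,2.28) + 0.424·(-0.12,0.11) = (-0.4656,1.3599)
  v3: (1-0.424)·(-2.27,2.86) + 0.424·(-0.44,-0.38) = (-1.4941,1.4862)
  v4: (1-0.424)·(-2.86,-1.49) + 0.424·(-1.01,-2.06) = (-2.0756,-1.7317)
  v5: (1-0.424)·(1.44,-3.8) + 0.424·(0.75,-2.45) = (1.1474,-3.2276)
  v6: (1-0.424)·(1.95,-1.3) + 0.424·(1.69,-2.26) = (1.8398,-1.7070)
Perimeter = Σ |v_{i+1} − v_i|:
  edge 1→2: √(-2.3238² + 1.1276²) = 2.5829 (running 2.5829)
  edge 2→3: √(-1.0285² + 0.1263²) = 1.0362 (running 3.6191)
  edge 3→4: √(-0.5815² + -3.2179²) = 3.2700 (running 6.8891)
  edge 4→5: √(3.2230² + -1.4959²) = 3.5533 (running 10.4424)
  edge 5→6: √(0.6923² + 1.5206²) = 1.6708 (running 12.1132)
  edge 6→1: √(0.0184² + 1.9394²) = 1.9394 (running 14.0526)
Perimeter = 14.0526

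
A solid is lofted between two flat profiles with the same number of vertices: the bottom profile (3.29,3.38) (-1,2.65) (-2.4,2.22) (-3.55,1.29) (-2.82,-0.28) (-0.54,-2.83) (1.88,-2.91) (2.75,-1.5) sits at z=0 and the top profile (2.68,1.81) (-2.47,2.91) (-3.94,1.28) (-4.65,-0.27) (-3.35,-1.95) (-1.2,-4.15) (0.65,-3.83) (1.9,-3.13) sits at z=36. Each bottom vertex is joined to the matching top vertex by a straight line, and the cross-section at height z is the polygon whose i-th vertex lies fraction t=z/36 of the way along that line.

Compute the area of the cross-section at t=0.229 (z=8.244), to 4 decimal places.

Area at t=0.229: 31.0935

Cross-section at t=0.229: each vertex is (1-t)·p0[i] + t·p1[i].
  v1: (1-0.229)·(3.29,3.38) + 0.229·(2.68,1.81) = (3.1503,3.0205)
  v2: (1-0.229)·(-1,2.65) + 0.229·(-2.47,2.91) = (-1.3366,2.7095)
  v3: (1-0.229)·(-2.4,2.22) + 0.229·(-3.94,1.28) = (-2.7527,2.0047)
  v4: (1-0.229)·(-3.55,1.29) + 0.229·(-4.65,-0.27) = (-3.8019,0.9328)
  v5: (1-0.229)·(-2.82,-0.28) + 0.229·(-3.35,-1.95) = (-2.9414,-0.6624)
  v6: (1-0.229)·(-0.54,-2.83) + 0.229·(-1.2,-4.15) = (-0.6911,-3.1323)
  v7: (1-0.229)·(1.88,-2.91) + 0.229·(0.65,-3.83) = (1.5983,-3.1207)
  v8: (1-0.229)·(2.75,-1.5) + 0.229·(1.9,-3.13) = (2.5553,-1.8733)
Shoelace sum Σ(x_i·y_{i+1} − x_{i+1}·y_i):
  i=1: 3.1503·2.7095 − -1.3366·3.0205 = +12.5731 (running +12.5731)
  i=2: -1.3366·2.0047 − -2.7527·2.7095 = +4.7788 (running +17.3520)
  i=3: -2.7527·0.9328 − -3.8019·2.0047 = +5.0542 (running +22.4062)
  i=4: -3.8019·-0.6624 − -2.9414·0.9328 = +5.2621 (running +27.6683)
  i=5: -2.9414·-3.1323 − -0.6911·-0.6624 = +8.7554 (running +36.4237)
  i=6: -0.6911·-3.1207 − 1.5983·-3.1323 = +7.1632 (running +43.5869)
  i=7: 1.5983·-1.8733 − 2.5553·-3.1207 = +4.9803 (running +48.5673)
  i=8: 2.5553·3.0205 − 3.1503·-1.8733 = +13.6197 (running +62.1870)
Area = |Σ|/2 = |62.1870|/2 = 31.0935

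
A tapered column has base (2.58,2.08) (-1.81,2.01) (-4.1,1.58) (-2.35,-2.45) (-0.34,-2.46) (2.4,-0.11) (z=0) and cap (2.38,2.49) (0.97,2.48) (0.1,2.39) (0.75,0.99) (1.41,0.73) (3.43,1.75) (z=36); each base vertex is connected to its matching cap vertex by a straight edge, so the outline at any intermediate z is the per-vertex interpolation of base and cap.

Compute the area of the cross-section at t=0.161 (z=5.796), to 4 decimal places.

Area at t=0.161: 18.1025

Cross-section at t=0.161: each vertex is (1-t)·p0[i] + t·p1[i].
  v1: (1-0.161)·(2.58,2.08) + 0.161·(2.38,2.49) = (2.5478,2.1460)
  v2: (1-0.161)·(-1.81,2.01) + 0.161·(0.97,2.48) = (-1.3624,2.0857)
  v3: (1-0.161)·(-4.1,1.58) + 0.161·(0.1,2.39) = (-3.4238,1.7104)
  v4: (1-0.161)·(-2.35,-2.45) + 0.161·(0.75,0.99) = (-1.8509,-1.8962)
  v5: (1-0.161)·(-0.34,-2.46) + 0.161·(1.41,0.73) = (-0.0583,-1.9464)
  v6: (1-0.161)·(2.4,-0.11) + 0.161·(3.43,1.75) = (2.5658,0.1895)
Shoelace sum Σ(x_i·y_{i+1} − x_{i+1}·y_i):
  i=1: 2.5478·2.0857 − -1.3624·2.1460 = +8.2376 (running +8.2376)
  i=2: -1.3624·1.7104 − -3.4238·2.0857 = +4.8106 (running +13.0483)
  i=3: -3.4238·-1.8962 − -1.8509·1.7104 = +9.6579 (running +22.7061)
  i=4: -1.8509·-1.9464 − -0.0583·-1.8962 = +3.4922 (running +26.1983)
  i=5: -0.0583·0.1895 − 2.5658·-1.9464 = +4.9831 (running +31.1814)
  i=6: 2.5658·2.1460 − 2.5478·0.1895 = +5.0236 (running +36.2050)
Area = |Σ|/2 = |36.2050|/2 = 18.1025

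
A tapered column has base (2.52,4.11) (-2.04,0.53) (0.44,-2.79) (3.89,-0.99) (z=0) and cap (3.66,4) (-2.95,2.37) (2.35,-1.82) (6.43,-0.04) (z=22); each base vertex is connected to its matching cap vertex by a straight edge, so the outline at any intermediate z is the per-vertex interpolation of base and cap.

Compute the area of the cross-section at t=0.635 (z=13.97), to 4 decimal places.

Area at t=0.635: 26.8908

Cross-section at t=0.635: each vertex is (1-t)·p0[i] + t·p1[i].
  v1: (1-0.635)·(2.52,4.11) + 0.635·(3.66,4) = (3.2439,4.0402)
  v2: (1-0.635)·(-2.04,0.53) + 0.635·(-2.95,2.37) = (-2.6179,1.6984)
  v3: (1-0.635)·(0.44,-2.79) + 0.635·(2.35,-1.82) = (1.6529,-2.1741)
  v4: (1-0.635)·(3.89,-0.99) + 0.635·(6.43,-0.04) = (5.5029,-0.3867)
Shoelace sum Σ(x_i·y_{i+1} − x_{i+1}·y_i):
  i=1: 3.2439·1.6984 − -2.6179·4.0402 = +16.0859 (running +16.0859)
  i=2: -2.6179·-2.1741 − 1.6529·1.6984 = +2.8841 (running +18.9701)
  i=3: 1.6529·-0.3867 − 5.5029·-2.1741 = +11.3243 (running +30.2944)
  i=4: 5.5029·4.0402 − 3.2439·-0.3867 = +23.4871 (running +53.7815)
Area = |Σ|/2 = |53.7815|/2 = 26.8908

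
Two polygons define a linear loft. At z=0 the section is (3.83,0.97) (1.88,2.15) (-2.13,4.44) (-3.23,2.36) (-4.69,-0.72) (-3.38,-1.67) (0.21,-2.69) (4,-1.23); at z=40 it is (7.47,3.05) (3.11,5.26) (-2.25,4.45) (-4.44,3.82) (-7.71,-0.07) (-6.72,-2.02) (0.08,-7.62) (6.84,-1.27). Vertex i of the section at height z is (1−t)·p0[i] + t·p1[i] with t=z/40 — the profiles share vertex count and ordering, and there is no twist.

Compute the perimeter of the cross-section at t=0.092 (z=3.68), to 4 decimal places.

Cross-section at t=0.092: each vertex is (1-t)·p0[i] + t·p1[i].
  v1: (1-0.092)·(3.83,0.97) + 0.092·(7.47,3.05) = (4.1649,1.1614)
  v2: (1-0.092)·(1.88,2.15) + 0.092·(3.11,5.26) = (1.9932,2.4361)
  v3: (1-0.092)·(-2.13,4.44) + 0.092·(-2.25,4.45) = (-2.1410,4.4409)
  v4: (1-0.092)·(-3.23,2.36) + 0.092·(-4.44,3.82) = (-3.3413,2.4943)
  v5: (1-0.092)·(-4.69,-0.72) + 0.092·(-7.71,-0.07) = (-4.9678,-0.6602)
  v6: (1-0.092)·(-3.38,-1.67) + 0.092·(-6.72,-2.02) = (-3.6873,-1.7022)
  v7: (1-0.092)·(0.21,-2.69) + 0.092·(0.08,-7.62) = (0.1980,-3.1436)
  v8: (1-0.092)·(4,-1.23) + 0.092·(6.84,-1.27) = (4.2613,-1.2337)
Perimeter = Σ |v_{i+1} − v_i|:
  edge 1→2: √(-2.1717² + 1.2748²) = 2.5182 (running 2.5182)
  edge 2→3: √(-4.1342² + 2.0048²) = 4.5947 (running 7.1129)
  edge 3→4: √(-1.2003² + -1.9466²) = 2.2869 (running 9.3998)
  edge 4→5: √(-1.6265² + -3.1545²) = 3.5492 (running 12.9489)
  edge 5→6: √(1.2806² + -1.0420²) = 1.6509 (running 14.5999)
  edge 6→7: √(3.8853² + -1.4414²) = 4.1441 (running 18.7439)
  edge 7→8: √(4.0632² + 1.9099²) = 4.4897 (running 23.2336)
  edge 8→1: √(-0.0964² + 2.3950²) = 2.3970 (running 25.6306)
Perimeter = 25.6306

Perimeter at t=0.092: 25.6306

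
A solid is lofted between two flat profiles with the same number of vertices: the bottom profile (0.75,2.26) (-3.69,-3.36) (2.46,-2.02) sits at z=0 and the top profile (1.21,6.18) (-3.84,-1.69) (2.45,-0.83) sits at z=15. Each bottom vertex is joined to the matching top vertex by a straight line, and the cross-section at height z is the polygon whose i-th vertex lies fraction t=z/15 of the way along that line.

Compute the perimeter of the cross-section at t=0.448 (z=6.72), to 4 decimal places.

Perimeter at t=0.448: 20.1504

Cross-section at t=0.448: each vertex is (1-t)·p0[i] + t·p1[i].
  v1: (1-0.448)·(0.75,2.26) + 0.448·(1.21,6.18) = (0.9561,4.0162)
  v2: (1-0.448)·(-3.69,-3.36) + 0.448·(-3.84,-1.69) = (-3.7572,-2.6118)
  v3: (1-0.448)·(2.46,-2.02) + 0.448·(2.45,-0.83) = (2.4555,-1.4869)
Perimeter = Σ |v_{i+1} − v_i|:
  edge 1→2: √(-4.7133² + -6.6280²) = 8.1330 (running 8.1330)
  edge 2→3: √(6.2127² + 1.1250²) = 6.3137 (running 14.4467)
  edge 3→1: √(-1.4994² + 5.5030²) = 5.7037 (running 20.1504)
Perimeter = 20.1504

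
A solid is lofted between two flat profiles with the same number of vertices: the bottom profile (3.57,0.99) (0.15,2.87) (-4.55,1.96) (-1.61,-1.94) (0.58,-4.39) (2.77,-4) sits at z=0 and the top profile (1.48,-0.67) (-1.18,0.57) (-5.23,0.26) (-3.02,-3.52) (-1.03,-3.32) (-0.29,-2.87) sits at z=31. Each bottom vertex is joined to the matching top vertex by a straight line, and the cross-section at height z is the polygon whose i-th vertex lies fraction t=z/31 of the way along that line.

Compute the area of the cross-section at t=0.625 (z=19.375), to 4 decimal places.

Cross-section at t=0.625: each vertex is (1-t)·p0[i] + t·p1[i].
  v1: (1-0.625)·(3.57,0.99) + 0.625·(1.48,-0.67) = (2.2637,-0.0475)
  v2: (1-0.625)·(0.15,2.87) + 0.625·(-1.18,0.57) = (-0.6812,1.4325)
  v3: (1-0.625)·(-4.55,1.96) + 0.625·(-5.23,0.26) = (-4.9750,0.8975)
  v4: (1-0.625)·(-1.61,-1.94) + 0.625·(-3.02,-3.52) = (-2.4912,-2.9275)
  v5: (1-0.625)·(0.58,-4.39) + 0.625·(-1.03,-3.32) = (-0.4263,-3.7212)
  v6: (1-0.625)·(2.77,-4) + 0.625·(-0.29,-2.87) = (0.8575,-3.2938)
Shoelace sum Σ(x_i·y_{i+1} − x_{i+1}·y_i):
  i=1: 2.2637·1.4325 − -0.6812·-0.0475 = +3.2105 (running +3.2105)
  i=2: -0.6812·0.8975 − -4.9750·1.4325 = +6.5153 (running +9.7257)
  i=3: -4.9750·-2.9275 − -2.4912·0.8975 = +16.8002 (running +26.5259)
  i=4: -2.4912·-3.7212 − -0.4263·-2.9275 = +8.0227 (running +34.5487)
  i=5: -0.4263·-3.2938 − 0.8575·-3.7212 = +4.5949 (running +39.1436)
  i=6: 0.8575·-0.0475 − 2.2637·-3.2938 = +7.4155 (running +46.5591)
Area = |Σ|/2 = |46.5591|/2 = 23.2795

Area at t=0.625: 23.2795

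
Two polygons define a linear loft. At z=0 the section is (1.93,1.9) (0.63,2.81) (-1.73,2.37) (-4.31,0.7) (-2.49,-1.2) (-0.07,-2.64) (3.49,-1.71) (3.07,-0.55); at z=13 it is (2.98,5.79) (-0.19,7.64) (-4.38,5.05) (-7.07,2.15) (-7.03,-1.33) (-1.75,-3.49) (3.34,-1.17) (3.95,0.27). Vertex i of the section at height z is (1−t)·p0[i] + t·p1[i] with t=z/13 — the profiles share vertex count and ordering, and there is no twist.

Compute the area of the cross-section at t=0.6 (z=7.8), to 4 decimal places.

Area at t=0.6: 57.6406

Cross-section at t=0.6: each vertex is (1-t)·p0[i] + t·p1[i].
  v1: (1-0.6)·(1.93,1.9) + 0.6·(2.98,5.79) = (2.5600,4.2340)
  v2: (1-0.6)·(0.63,2.81) + 0.6·(-0.19,7.64) = (0.1380,5.7080)
  v3: (1-0.6)·(-1.73,2.37) + 0.6·(-4.38,5.05) = (-3.3200,3.9780)
  v4: (1-0.6)·(-4.31,0.7) + 0.6·(-7.07,2.15) = (-5.9660,1.5700)
  v5: (1-0.6)·(-2.49,-1.2) + 0.6·(-7.03,-1.33) = (-5.2140,-1.2780)
  v6: (1-0.6)·(-0.07,-2.64) + 0.6·(-1.75,-3.49) = (-1.0780,-3.1500)
  v7: (1-0.6)·(3.49,-1.71) + 0.6·(3.34,-1.17) = (3.4000,-1.3860)
  v8: (1-0.6)·(3.07,-0.55) + 0.6·(3.95,0.27) = (3.5980,-0.0580)
Shoelace sum Σ(x_i·y_{i+1} − x_{i+1}·y_i):
  i=1: 2.5600·5.7080 − 0.1380·4.2340 = +14.0282 (running +14.0282)
  i=2: 0.1380·3.9780 − -3.3200·5.7080 = +19.4995 (running +33.5277)
  i=3: -3.3200·1.5700 − -5.9660·3.9780 = +18.5203 (running +52.0481)
  i=4: -5.9660·-1.2780 − -5.2140·1.5700 = +15.8105 (running +67.8586)
  i=5: -5.2140·-3.1500 − -1.0780·-1.2780 = +15.0464 (running +82.9050)
  i=6: -1.0780·-1.3860 − 3.4000·-3.1500 = +12.2041 (running +95.1091)
  i=7: 3.4000·-0.0580 − 3.5980·-1.3860 = +4.7896 (running +99.8987)
  i=8: 3.5980·4.2340 − 2.5600·-0.0580 = +15.3824 (running +115.2812)
Area = |Σ|/2 = |115.2812|/2 = 57.6406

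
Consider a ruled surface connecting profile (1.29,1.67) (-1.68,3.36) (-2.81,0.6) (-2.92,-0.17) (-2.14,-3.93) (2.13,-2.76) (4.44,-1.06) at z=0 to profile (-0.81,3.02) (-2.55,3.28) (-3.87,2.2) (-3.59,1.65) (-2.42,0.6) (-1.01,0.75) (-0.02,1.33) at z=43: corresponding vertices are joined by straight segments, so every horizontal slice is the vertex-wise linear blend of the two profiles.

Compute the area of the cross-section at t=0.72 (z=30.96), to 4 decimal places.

Area at t=0.72: 12.0004

Cross-section at t=0.72: each vertex is (1-t)·p0[i] + t·p1[i].
  v1: (1-0.72)·(1.29,1.67) + 0.72·(-0.81,3.02) = (-0.2220,2.6420)
  v2: (1-0.72)·(-1.68,3.36) + 0.72·(-2.55,3.28) = (-2.3064,3.3024)
  v3: (1-0.72)·(-2.81,0.6) + 0.72·(-3.87,2.2) = (-3.5732,1.7520)
  v4: (1-0.72)·(-2.92,-0.17) + 0.72·(-3.59,1.65) = (-3.4024,1.1404)
  v5: (1-0.72)·(-2.14,-3.93) + 0.72·(-2.42,0.6) = (-2.3416,-0.6684)
  v6: (1-0.72)·(2.13,-2.76) + 0.72·(-1.01,0.75) = (-0.1308,-0.2328)
  v7: (1-0.72)·(4.44,-1.06) + 0.72·(-0.02,1.33) = (1.2288,0.6608)
Shoelace sum Σ(x_i·y_{i+1} − x_{i+1}·y_i):
  i=1: -0.2220·3.3024 − -2.3064·2.6420 = +5.3604 (running +5.3604)
  i=2: -2.3064·1.7520 − -3.5732·3.3024 = +7.7593 (running +13.1197)
  i=3: -3.5732·1.1404 − -3.4024·1.7520 = +1.8861 (running +15.0058)
  i=4: -3.4024·-0.6684 − -2.3416·1.1404 = +4.9445 (running +19.9504)
  i=5: -2.3416·-0.2328 − -0.1308·-0.6684 = +0.4577 (running +20.4080)
  i=6: -0.1308·0.6608 − 1.2288·-0.2328 = +0.1996 (running +20.6077)
  i=7: 1.2288·2.6420 − -0.2220·0.6608 = +3.3932 (running +24.0009)
Area = |Σ|/2 = |24.0009|/2 = 12.0004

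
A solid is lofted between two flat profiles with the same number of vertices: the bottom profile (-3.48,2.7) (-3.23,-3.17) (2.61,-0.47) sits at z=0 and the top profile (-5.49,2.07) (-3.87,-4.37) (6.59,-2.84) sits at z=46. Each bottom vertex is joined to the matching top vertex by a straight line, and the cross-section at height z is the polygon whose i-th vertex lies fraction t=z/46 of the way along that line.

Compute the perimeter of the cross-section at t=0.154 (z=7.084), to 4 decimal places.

Cross-section at t=0.154: each vertex is (1-t)·p0[i] + t·p1[i].
  v1: (1-0.154)·(-3.48,2.7) + 0.154·(-5.49,2.07) = (-3.7895,2.6030)
  v2: (1-0.154)·(-3.23,-3.17) + 0.154·(-3.87,-4.37) = (-3.3286,-3.3548)
  v3: (1-0.154)·(2.61,-0.47) + 0.154·(6.59,-2.84) = (3.2229,-0.8350)
Perimeter = Σ |v_{i+1} − v_i|:
  edge 1→2: √(0.4610² + -5.9578²) = 5.9756 (running 5.9756)
  edge 2→3: √(6.5515² + 2.5198²) = 7.0194 (running 12.9949)
  edge 3→1: √(-7.0125² + 3.4380²) = 7.8099 (running 20.8048)
Perimeter = 20.8048

Perimeter at t=0.154: 20.8048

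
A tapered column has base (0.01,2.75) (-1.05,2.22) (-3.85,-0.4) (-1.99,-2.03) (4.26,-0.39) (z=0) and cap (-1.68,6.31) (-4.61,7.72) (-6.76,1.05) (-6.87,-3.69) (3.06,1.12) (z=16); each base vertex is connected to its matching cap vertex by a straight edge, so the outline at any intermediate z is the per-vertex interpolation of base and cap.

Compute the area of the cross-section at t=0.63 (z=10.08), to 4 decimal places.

Cross-section at t=0.63: each vertex is (1-t)·p0[i] + t·p1[i].
  v1: (1-0.63)·(0.01,2.75) + 0.63·(-1.68,6.31) = (-1.0547,4.9928)
  v2: (1-0.63)·(-1.05,2.22) + 0.63·(-4.61,7.72) = (-3.2928,5.6850)
  v3: (1-0.63)·(-3.85,-0.4) + 0.63·(-6.76,1.05) = (-5.6833,0.5135)
  v4: (1-0.63)·(-1.99,-2.03) + 0.63·(-6.87,-3.69) = (-5.0644,-3.0758)
  v5: (1-0.63)·(4.26,-0.39) + 0.63·(3.06,1.12) = (3.5040,0.5613)
Shoelace sum Σ(x_i·y_{i+1} − x_{i+1}·y_i):
  i=1: -1.0547·5.6850 − -3.2928·4.9928 = +10.4443 (running +10.4443)
  i=2: -3.2928·0.5135 − -5.6833·5.6850 = +30.6187 (running +41.0630)
  i=3: -5.6833·-3.0758 − -5.0644·0.5135 = +20.0813 (running +61.1443)
  i=4: -5.0644·0.5613 − 3.5040·-3.0758 = +7.9350 (running +69.0792)
  i=5: 3.5040·4.9928 − -1.0547·0.5613 = +18.0868 (running +87.1660)
Area = |Σ|/2 = |87.1660|/2 = 43.5830

Area at t=0.63: 43.5830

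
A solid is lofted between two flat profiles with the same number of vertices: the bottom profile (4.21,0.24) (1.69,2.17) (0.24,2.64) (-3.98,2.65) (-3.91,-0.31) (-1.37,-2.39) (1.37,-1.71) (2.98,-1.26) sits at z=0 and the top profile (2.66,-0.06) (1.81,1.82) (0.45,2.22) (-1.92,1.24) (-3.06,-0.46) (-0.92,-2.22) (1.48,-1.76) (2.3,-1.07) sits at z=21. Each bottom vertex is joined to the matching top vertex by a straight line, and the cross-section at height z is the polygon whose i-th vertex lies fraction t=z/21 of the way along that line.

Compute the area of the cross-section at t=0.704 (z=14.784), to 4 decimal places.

Cross-section at t=0.704: each vertex is (1-t)·p0[i] + t·p1[i].
  v1: (1-0.704)·(4.21,0.24) + 0.704·(2.66,-0.06) = (3.1188,0.0288)
  v2: (1-0.704)·(1.69,2.17) + 0.704·(1.81,1.82) = (1.7745,1.9236)
  v3: (1-0.704)·(0.24,2.64) + 0.704·(0.45,2.22) = (0.3878,2.3443)
  v4: (1-0.704)·(-3.98,2.65) + 0.704·(-1.92,1.24) = (-2.5298,1.6574)
  v5: (1-0.704)·(-3.91,-0.31) + 0.704·(-3.06,-0.46) = (-3.3116,-0.4156)
  v6: (1-0.704)·(-1.37,-2.39) + 0.704·(-0.92,-2.22) = (-1.0532,-2.2703)
  v7: (1-0.704)·(1.37,-1.71) + 0.704·(1.48,-1.76) = (1.4474,-1.7452)
  v8: (1-0.704)·(2.98,-1.26) + 0.704·(2.3,-1.07) = (2.5013,-1.1262)
Shoelace sum Σ(x_i·y_{i+1} − x_{i+1}·y_i):
  i=1: 3.1188·1.9236 − 1.7745·0.0288 = +5.9482 (running +5.9482)
  i=2: 1.7745·2.3443 − 0.3878·1.9236 = +3.4139 (running +9.3621)
  i=3: 0.3878·1.6574 − -2.5298·2.3443 = +6.5734 (running +15.9355)
  i=4: -2.5298·-0.4156 − -3.3116·1.6574 = +6.5399 (running +22.4754)
  i=5: -3.3116·-2.2703 − -1.0532·-0.4156 = +7.0807 (running +29.5560)
  i=6: -1.0532·-1.7452 − 1.4474·-2.2703 = +5.1242 (running +34.6802)
  i=7: 1.4474·-1.1262 − 2.5013·-1.7452 = +2.7351 (running +37.4153)
  i=8: 2.5013·0.0288 − 3.1188·-1.1262 = +3.5846 (running +40.9999)
Area = |Σ|/2 = |40.9999|/2 = 20.4999

Area at t=0.704: 20.4999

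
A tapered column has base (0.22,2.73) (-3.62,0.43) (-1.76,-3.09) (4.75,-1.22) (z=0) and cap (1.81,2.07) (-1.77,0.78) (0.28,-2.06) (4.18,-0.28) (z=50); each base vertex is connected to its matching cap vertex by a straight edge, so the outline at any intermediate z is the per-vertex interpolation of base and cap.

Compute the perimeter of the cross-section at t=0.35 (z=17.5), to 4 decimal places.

Perimeter at t=0.35: 18.9936

Cross-section at t=0.35: each vertex is (1-t)·p0[i] + t·p1[i].
  v1: (1-0.35)·(0.22,2.73) + 0.35·(1.81,2.07) = (0.7765,2.4990)
  v2: (1-0.35)·(-3.62,0.43) + 0.35·(-1.77,0.78) = (-2.9725,0.5525)
  v3: (1-0.35)·(-1.76,-3.09) + 0.35·(0.28,-2.06) = (-1.0460,-2.7295)
  v4: (1-0.35)·(4.75,-1.22) + 0.35·(4.18,-0.28) = (4.5505,-0.8910)
Perimeter = Σ |v_{i+1} − v_i|:
  edge 1→2: √(-3.7490² + -1.9465²) = 4.2242 (running 4.2242)
  edge 2→3: √(1.9265² + -3.2820²) = 3.8056 (running 8.0298)
  edge 3→4: √(5.5965² + 1.8385²) = 5.8907 (running 13.9206)
  edge 4→1: √(-3.7740² + 3.3900²) = 5.0730 (running 18.9936)
Perimeter = 18.9936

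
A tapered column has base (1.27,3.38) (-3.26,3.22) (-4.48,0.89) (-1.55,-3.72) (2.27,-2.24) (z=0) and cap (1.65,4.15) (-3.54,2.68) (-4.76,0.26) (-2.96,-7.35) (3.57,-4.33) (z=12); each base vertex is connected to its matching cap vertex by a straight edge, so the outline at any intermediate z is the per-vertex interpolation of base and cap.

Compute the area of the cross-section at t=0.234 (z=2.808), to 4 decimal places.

Area at t=0.234: 39.7844

Cross-section at t=0.234: each vertex is (1-t)·p0[i] + t·p1[i].
  v1: (1-0.234)·(1.27,3.38) + 0.234·(1.65,4.15) = (1.3589,3.5602)
  v2: (1-0.234)·(-3.26,3.22) + 0.234·(-3.54,2.68) = (-3.3255,3.0936)
  v3: (1-0.234)·(-4.48,0.89) + 0.234·(-4.76,0.26) = (-4.5455,0.7426)
  v4: (1-0.234)·(-1.55,-3.72) + 0.234·(-2.96,-7.35) = (-1.8799,-4.5694)
  v5: (1-0.234)·(2.27,-2.24) + 0.234·(3.57,-4.33) = (2.5742,-2.7291)
Shoelace sum Σ(x_i·y_{i+1} − x_{i+1}·y_i):
  i=1: 1.3589·3.0936 − -3.3255·3.5602 = +16.0435 (running +16.0435)
  i=2: -3.3255·0.7426 − -4.5455·3.0936 = +11.5927 (running +27.6362)
  i=3: -4.5455·-4.5694 − -1.8799·0.7426 = +22.1664 (running +49.8026)
  i=4: -1.8799·-2.7291 − 2.5742·-4.5694 = +16.8931 (running +66.6957)
  i=5: 2.5742·3.5602 − 1.3589·-2.7291 = +12.8732 (running +79.5689)
Area = |Σ|/2 = |79.5689|/2 = 39.7844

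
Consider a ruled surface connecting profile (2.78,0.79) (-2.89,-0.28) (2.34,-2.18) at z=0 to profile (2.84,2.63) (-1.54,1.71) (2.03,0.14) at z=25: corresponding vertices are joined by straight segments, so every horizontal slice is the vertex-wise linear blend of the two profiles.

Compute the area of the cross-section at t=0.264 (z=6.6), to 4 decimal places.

Cross-section at t=0.264: each vertex is (1-t)·p0[i] + t·p1[i].
  v1: (1-0.264)·(2.78,0.79) + 0.264·(2.84,2.63) = (2.7958,1.2758)
  v2: (1-0.264)·(-2.89,-0.28) + 0.264·(-1.54,1.71) = (-2.5336,0.2454)
  v3: (1-0.264)·(2.34,-2.18) + 0.264·(2.03,0.14) = (2.2582,-1.5675)
Shoelace sum Σ(x_i·y_{i+1} − x_{i+1}·y_i):
  i=1: 2.7958·0.2454 − -2.5336·1.2758 = +3.9183 (running +3.9183)
  i=2: -2.5336·-1.5675 − 2.2582·0.2454 = +3.4174 (running +7.3357)
  i=3: 2.2582·1.2758 − 2.7958·-1.5675 = +7.2634 (running +14.5991)
Area = |Σ|/2 = |14.5991|/2 = 7.2995

Area at t=0.264: 7.2995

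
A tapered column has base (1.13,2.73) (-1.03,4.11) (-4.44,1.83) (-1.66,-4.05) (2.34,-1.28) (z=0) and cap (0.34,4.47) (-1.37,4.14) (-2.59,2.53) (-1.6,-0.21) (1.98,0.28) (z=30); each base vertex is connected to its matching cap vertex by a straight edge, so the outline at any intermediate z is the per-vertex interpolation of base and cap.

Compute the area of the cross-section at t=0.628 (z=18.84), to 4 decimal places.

Area at t=0.628: 19.6795

Cross-section at t=0.628: each vertex is (1-t)·p0[i] + t·p1[i].
  v1: (1-0.628)·(1.13,2.73) + 0.628·(0.34,4.47) = (0.6339,3.8227)
  v2: (1-0.628)·(-1.03,4.11) + 0.628·(-1.37,4.14) = (-1.2435,4.1288)
  v3: (1-0.628)·(-4.44,1.83) + 0.628·(-2.59,2.53) = (-3.2782,2.2696)
  v4: (1-0.628)·(-1.66,-4.05) + 0.628·(-1.6,-0.21) = (-1.6223,-1.6385)
  v5: (1-0.628)·(2.34,-1.28) + 0.628·(1.98,0.28) = (2.1139,-0.3003)
Shoelace sum Σ(x_i·y_{i+1} − x_{i+1}·y_i):
  i=1: 0.6339·4.1288 − -1.2435·3.8227 = +7.3708 (running +7.3708)
  i=2: -1.2435·2.2696 − -3.2782·4.1288 = +10.7129 (running +18.0837)
  i=3: -3.2782·-1.6385 − -1.6223·2.2696 = +9.0533 (running +27.1370)
  i=4: -1.6223·-0.3003 − 2.1139·-1.6385 = +3.9508 (running +31.0878)
  i=5: 2.1139·3.8227 − 0.6339·-0.3003 = +8.2713 (running +39.3591)
Area = |Σ|/2 = |39.3591|/2 = 19.6795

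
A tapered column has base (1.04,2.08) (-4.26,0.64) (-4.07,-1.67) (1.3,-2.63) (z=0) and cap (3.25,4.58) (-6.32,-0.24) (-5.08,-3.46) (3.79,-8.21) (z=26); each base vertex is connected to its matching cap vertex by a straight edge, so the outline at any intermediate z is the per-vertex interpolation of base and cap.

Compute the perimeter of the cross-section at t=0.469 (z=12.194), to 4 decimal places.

Cross-section at t=0.469: each vertex is (1-t)·p0[i] + t·p1[i].
  v1: (1-0.469)·(1.04,2.08) + 0.469·(3.25,4.58) = (2.0765,3.2525)
  v2: (1-0.469)·(-4.26,0.64) + 0.469·(-6.32,-0.24) = (-5.2261,0.2273)
  v3: (1-0.469)·(-4.07,-1.67) + 0.469·(-5.08,-3.46) = (-4.5437,-2.5095)
  v4: (1-0.469)·(1.3,-2.63) + 0.469·(3.79,-8.21) = (2.4678,-5.2470)
Perimeter = Σ |v_{i+1} − v_i|:
  edge 1→2: √(-7.3026² + -3.0252²) = 7.9045 (running 7.9045)
  edge 2→3: √(0.6825² + -2.7368²) = 2.8206 (running 10.7250)
  edge 3→4: √(7.0115² + -2.7375²) = 7.5270 (running 18.2520)
  edge 4→1: √(-0.3913² + 8.4995²) = 8.5085 (running 26.7605)
Perimeter = 26.7605

Perimeter at t=0.469: 26.7605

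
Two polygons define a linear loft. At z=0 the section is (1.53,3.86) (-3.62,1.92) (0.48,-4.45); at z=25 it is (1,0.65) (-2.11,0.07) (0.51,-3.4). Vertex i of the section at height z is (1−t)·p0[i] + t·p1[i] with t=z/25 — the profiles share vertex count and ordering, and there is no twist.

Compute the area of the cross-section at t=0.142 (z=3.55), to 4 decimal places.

Cross-section at t=0.142: each vertex is (1-t)·p0[i] + t·p1[i].
  v1: (1-0.142)·(1.53,3.86) + 0.142·(1,0.65) = (1.4547,3.4042)
  v2: (1-0.142)·(-3.62,1.92) + 0.142·(-2.11,0.07) = (-3.4056,1.6573)
  v3: (1-0.142)·(0.48,-4.45) + 0.142·(0.51,-3.4) = (0.4843,-4.3009)
Shoelace sum Σ(x_i·y_{i+1} − x_{i+1}·y_i):
  i=1: 1.4547·1.6573 − -3.4056·3.4042 = +14.0041 (running +14.0041)
  i=2: -3.4056·-4.3009 − 0.4843·1.6573 = +13.8445 (running +27.8486)
  i=3: 0.4843·3.4042 − 1.4547·-4.3009 = +7.9052 (running +35.7538)
Area = |Σ|/2 = |35.7538|/2 = 17.8769

Area at t=0.142: 17.8769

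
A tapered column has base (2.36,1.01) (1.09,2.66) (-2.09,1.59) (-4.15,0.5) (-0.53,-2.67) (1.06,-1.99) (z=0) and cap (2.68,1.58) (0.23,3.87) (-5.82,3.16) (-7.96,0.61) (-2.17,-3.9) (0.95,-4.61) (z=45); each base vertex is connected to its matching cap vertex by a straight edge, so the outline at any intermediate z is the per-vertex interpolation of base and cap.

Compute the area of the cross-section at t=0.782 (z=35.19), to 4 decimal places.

Cross-section at t=0.782: each vertex is (1-t)·p0[i] + t·p1[i].
  v1: (1-0.782)·(2.36,1.01) + 0.782·(2.68,1.58) = (2.6102,1.4557)
  v2: (1-0.782)·(1.09,2.66) + 0.782·(0.23,3.87) = (0.4175,3.6062)
  v3: (1-0.782)·(-2.09,1.59) + 0.782·(-5.82,3.16) = (-5.0069,2.8177)
  v4: (1-0.782)·(-4.15,0.5) + 0.782·(-7.96,0.61) = (-7.1294,0.5860)
  v5: (1-0.782)·(-0.53,-2.67) + 0.782·(-2.17,-3.9) = (-1.8125,-3.6319)
  v6: (1-0.782)·(1.06,-1.99) + 0.782·(0.95,-4.61) = (0.9740,-4.0388)
Shoelace sum Σ(x_i·y_{i+1} − x_{i+1}·y_i):
  i=1: 2.6102·3.6062 − 0.4175·1.4557 = +8.8054 (running +8.8054)
  i=2: 0.4175·2.8177 − -5.0069·3.6062 = +19.2322 (running +28.0375)
  i=3: -5.0069·0.5860 − -7.1294·2.8177 = +17.1547 (running +45.1923)
  i=4: -7.1294·-3.6319 − -1.8125·0.5860 = +26.9552 (running +72.1475)
  i=5: -1.8125·-4.0388 − 0.9740·-3.6319 = +10.8577 (running +83.0052)
  i=6: 0.9740·1.4557 − 2.6102·-4.0388 = +11.9602 (running +94.9654)
Area = |Σ|/2 = |94.9654|/2 = 47.4827

Area at t=0.782: 47.4827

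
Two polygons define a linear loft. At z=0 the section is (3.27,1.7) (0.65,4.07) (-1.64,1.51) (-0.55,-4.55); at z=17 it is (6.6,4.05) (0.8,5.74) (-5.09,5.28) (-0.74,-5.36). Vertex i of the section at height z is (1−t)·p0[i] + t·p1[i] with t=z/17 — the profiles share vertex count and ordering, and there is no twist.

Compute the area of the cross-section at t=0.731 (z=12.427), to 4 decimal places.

Area at t=0.731: 52.0805

Cross-section at t=0.731: each vertex is (1-t)·p0[i] + t·p1[i].
  v1: (1-0.731)·(3.27,1.7) + 0.731·(6.6,4.05) = (5.7042,3.4179)
  v2: (1-0.731)·(0.65,4.07) + 0.731·(0.8,5.74) = (0.7596,5.2908)
  v3: (1-0.731)·(-1.64,1.51) + 0.731·(-5.09,5.28) = (-4.1619,4.2659)
  v4: (1-0.731)·(-0.55,-4.55) + 0.731·(-0.74,-5.36) = (-0.6889,-5.1421)
Shoelace sum Σ(x_i·y_{i+1} − x_{i+1}·y_i):
  i=1: 5.7042·5.2908 − 0.7596·3.4179 = +27.5834 (running +27.5834)
  i=2: 0.7596·4.2659 − -4.1619·5.2908 = +25.2605 (running +52.8439)
  i=3: -4.1619·-5.1421 − -0.6889·4.2659 = +24.3399 (running +77.1838)
  i=4: -0.6889·3.4179 − 5.7042·-5.1421 = +26.9773 (running +104.1611)
Area = |Σ|/2 = |104.1611|/2 = 52.0805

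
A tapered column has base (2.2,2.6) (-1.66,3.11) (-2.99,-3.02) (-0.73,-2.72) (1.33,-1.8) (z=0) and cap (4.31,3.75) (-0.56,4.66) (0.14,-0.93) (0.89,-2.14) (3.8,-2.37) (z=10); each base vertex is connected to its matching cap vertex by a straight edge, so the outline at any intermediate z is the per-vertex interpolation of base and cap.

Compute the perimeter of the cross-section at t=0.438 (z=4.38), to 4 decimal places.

Perimeter at t=0.438: 19.5755

Cross-section at t=0.438: each vertex is (1-t)·p0[i] + t·p1[i].
  v1: (1-0.438)·(2.2,2.6) + 0.438·(4.31,3.75) = (3.1242,3.1037)
  v2: (1-0.438)·(-1.66,3.11) + 0.438·(-0.56,4.66) = (-1.1782,3.7889)
  v3: (1-0.438)·(-2.99,-3.02) + 0.438·(0.14,-0.93) = (-1.6191,-2.1046)
  v4: (1-0.438)·(-0.73,-2.72) + 0.438·(0.89,-2.14) = (-0.0204,-2.4660)
  v5: (1-0.438)·(1.33,-1.8) + 0.438·(3.8,-2.37) = (2.4119,-2.0497)
Perimeter = Σ |v_{i+1} − v_i|:
  edge 1→2: √(-4.3024² + 0.6852²) = 4.3566 (running 4.3566)
  edge 2→3: √(-0.4409² + -5.8935²) = 5.9099 (running 10.2665)
  edge 3→4: √(1.5986² + -0.3614²) = 1.6390 (running 11.9055)
  edge 4→5: √(2.4323² + 0.4163²) = 2.4677 (running 14.3732)
  edge 5→1: √(0.7123² + 5.1534²) = 5.2024 (running 19.5755)
Perimeter = 19.5755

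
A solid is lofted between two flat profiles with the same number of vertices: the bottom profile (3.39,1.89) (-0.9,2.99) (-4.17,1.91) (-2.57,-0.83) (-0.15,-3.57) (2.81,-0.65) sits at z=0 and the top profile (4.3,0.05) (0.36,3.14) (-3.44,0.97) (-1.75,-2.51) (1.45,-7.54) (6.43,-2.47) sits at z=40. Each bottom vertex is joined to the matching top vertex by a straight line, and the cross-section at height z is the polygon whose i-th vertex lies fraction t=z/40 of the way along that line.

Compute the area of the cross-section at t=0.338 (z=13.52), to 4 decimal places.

Area at t=0.338: 36.5365

Cross-section at t=0.338: each vertex is (1-t)·p0[i] + t·p1[i].
  v1: (1-0.338)·(3.39,1.89) + 0.338·(4.3,0.05) = (3.6976,1.2681)
  v2: (1-0.338)·(-0.9,2.99) + 0.338·(0.36,3.14) = (-0.4741,3.0407)
  v3: (1-0.338)·(-4.17,1.91) + 0.338·(-3.44,0.97) = (-3.9233,1.5923)
  v4: (1-0.338)·(-2.57,-0.83) + 0.338·(-1.75,-2.51) = (-2.2928,-1.3978)
  v5: (1-0.338)·(-0.15,-3.57) + 0.338·(1.45,-7.54) = (0.3908,-4.9119)
  v6: (1-0.338)·(2.81,-0.65) + 0.338·(6.43,-2.47) = (4.0336,-1.2652)
Shoelace sum Σ(x_i·y_{i+1} − x_{i+1}·y_i):
  i=1: 3.6976·3.0407 − -0.4741·1.2681 = +11.8445 (running +11.8445)
  i=2: -0.4741·1.5923 − -3.9233·3.0407 = +11.1745 (running +23.0190)
  i=3: -3.9233·-1.3978 − -2.2928·1.5923 = +9.1349 (running +32.1539)
  i=4: -2.2928·-4.9119 − 0.3908·-1.3978 = +11.8084 (running +43.9623)
  i=5: 0.3908·-1.2652 − 4.0336·-4.9119 = +19.3179 (running +63.2802)
  i=6: 4.0336·1.2681 − 3.6976·-1.2652 = +9.7929 (running +73.0731)
Area = |Σ|/2 = |73.0731|/2 = 36.5365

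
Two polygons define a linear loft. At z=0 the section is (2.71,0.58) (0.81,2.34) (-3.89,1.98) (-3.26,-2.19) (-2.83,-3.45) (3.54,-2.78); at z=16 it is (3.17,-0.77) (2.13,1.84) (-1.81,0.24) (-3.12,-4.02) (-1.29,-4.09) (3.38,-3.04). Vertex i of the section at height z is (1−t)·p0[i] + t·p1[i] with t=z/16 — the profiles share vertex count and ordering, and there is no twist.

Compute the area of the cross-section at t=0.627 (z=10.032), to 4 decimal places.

Area at t=0.627: 28.6479

Cross-section at t=0.627: each vertex is (1-t)·p0[i] + t·p1[i].
  v1: (1-0.627)·(2.71,0.58) + 0.627·(3.17,-0.77) = (2.9984,-0.2665)
  v2: (1-0.627)·(0.81,2.34) + 0.627·(2.13,1.84) = (1.6376,2.0265)
  v3: (1-0.627)·(-3.89,1.98) + 0.627·(-1.81,0.24) = (-2.5858,0.8890)
  v4: (1-0.627)·(-3.26,-2.19) + 0.627·(-3.12,-4.02) = (-3.1722,-3.3374)
  v5: (1-0.627)·(-2.83,-3.45) + 0.627·(-1.29,-4.09) = (-1.8644,-3.8513)
  v6: (1-0.627)·(3.54,-2.78) + 0.627·(3.38,-3.04) = (3.4397,-2.9430)
Shoelace sum Σ(x_i·y_{i+1} − x_{i+1}·y_i):
  i=1: 2.9984·2.0265 − 1.6376·-0.2665 = +6.5126 (running +6.5126)
  i=2: 1.6376·0.8890 − -2.5858·2.0265 = +6.6961 (running +13.2087)
  i=3: -2.5858·-3.3374 − -3.1722·0.8890 = +11.4502 (running +24.6589)
  i=4: -3.1722·-3.8513 − -1.8644·-3.3374 = +5.9948 (running +30.6537)
  i=5: -1.8644·-2.9430 − 3.4397·-3.8513 = +18.7342 (running +49.3879)
  i=6: 3.4397·-0.2665 − 2.9984·-2.9430 = +7.9079 (running +57.2958)
Area = |Σ|/2 = |57.2958|/2 = 28.6479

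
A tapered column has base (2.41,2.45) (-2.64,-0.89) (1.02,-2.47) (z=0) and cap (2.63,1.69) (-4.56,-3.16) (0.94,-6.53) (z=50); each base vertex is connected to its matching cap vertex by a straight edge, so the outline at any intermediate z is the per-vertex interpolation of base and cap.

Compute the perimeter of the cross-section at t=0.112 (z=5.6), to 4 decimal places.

Perimeter at t=0.112: 16.0820

Cross-section at t=0.112: each vertex is (1-t)·p0[i] + t·p1[i].
  v1: (1-0.112)·(2.41,2.45) + 0.112·(2.63,1.69) = (2.4346,2.3649)
  v2: (1-0.112)·(-2.64,-0.89) + 0.112·(-4.56,-3.16) = (-2.8550,-1.1442)
  v3: (1-0.112)·(1.02,-2.47) + 0.112·(0.94,-6.53) = (1.0110,-2.9247)
Perimeter = Σ |v_{i+1} − v_i|:
  edge 1→2: √(-5.2897² + -3.5091²) = 6.3478 (running 6.3478)
  edge 2→3: √(3.8661² + -1.7805²) = 4.2564 (running 10.6042)
  edge 3→1: √(1.4236² + 5.2896²) = 5.4778 (running 16.0820)
Perimeter = 16.0820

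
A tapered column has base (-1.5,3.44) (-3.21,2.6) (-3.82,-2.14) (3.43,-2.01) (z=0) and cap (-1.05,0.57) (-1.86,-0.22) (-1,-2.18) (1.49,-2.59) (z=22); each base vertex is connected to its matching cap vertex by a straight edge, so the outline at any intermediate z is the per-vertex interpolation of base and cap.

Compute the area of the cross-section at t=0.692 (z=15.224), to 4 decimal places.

Area at t=0.692: 8.9415

Cross-section at t=0.692: each vertex is (1-t)·p0[i] + t·p1[i].
  v1: (1-0.692)·(-1.5,3.44) + 0.692·(-1.05,0.57) = (-1.1886,1.4540)
  v2: (1-0.692)·(-3.21,2.6) + 0.692·(-1.86,-0.22) = (-2.2758,0.6486)
  v3: (1-0.692)·(-3.82,-2.14) + 0.692·(-1,-2.18) = (-1.8686,-2.1677)
  v4: (1-0.692)·(3.43,-2.01) + 0.692·(1.49,-2.59) = (2.0875,-2.4114)
Shoelace sum Σ(x_i·y_{i+1} − x_{i+1}·y_i):
  i=1: -1.1886·0.6486 − -2.2758·1.4540 = +2.5380 (running +2.5380)
  i=2: -2.2758·-2.1677 − -1.8686·0.6486 = +6.1451 (running +8.6831)
  i=3: -1.8686·-2.4114 − 2.0875·-2.1677 = +9.0308 (running +17.7140)
  i=4: 2.0875·1.4540 − -1.1886·-2.4114 = +0.1690 (running +17.8830)
Area = |Σ|/2 = |17.8830|/2 = 8.9415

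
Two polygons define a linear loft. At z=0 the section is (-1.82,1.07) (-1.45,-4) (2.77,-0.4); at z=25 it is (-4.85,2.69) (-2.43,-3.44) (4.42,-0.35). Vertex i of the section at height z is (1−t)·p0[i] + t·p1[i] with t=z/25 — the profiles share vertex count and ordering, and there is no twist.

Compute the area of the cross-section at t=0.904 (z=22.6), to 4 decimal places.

Cross-section at t=0.904: each vertex is (1-t)·p0[i] + t·p1[i].
  v1: (1-0.904)·(-1.82,1.07) + 0.904·(-4.85,2.69) = (-4.5591,2.5345)
  v2: (1-0.904)·(-1.45,-4) + 0.904·(-2.43,-3.44) = (-2.3359,-3.4938)
  v3: (1-0.904)·(2.77,-0.4) + 0.904·(4.42,-0.35) = (4.2616,-0.3548)
Shoelace sum Σ(x_i·y_{i+1} − x_{i+1}·y_i):
  i=1: -4.5591·-3.4938 − -2.3359·2.5345 = +21.8488 (running +21.8488)
  i=2: -2.3359·-0.3548 − 4.2616·-3.4938 = +15.7178 (running +37.5666)
  i=3: 4.2616·2.5345 − -4.5591·-0.3548 = +9.1834 (running +46.7500)
Area = |Σ|/2 = |46.7500|/2 = 23.3750

Area at t=0.904: 23.3750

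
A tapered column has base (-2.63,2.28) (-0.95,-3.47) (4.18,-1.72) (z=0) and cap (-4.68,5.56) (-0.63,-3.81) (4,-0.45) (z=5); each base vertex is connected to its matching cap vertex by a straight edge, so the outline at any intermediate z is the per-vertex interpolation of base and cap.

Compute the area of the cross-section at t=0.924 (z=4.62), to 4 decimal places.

Area at t=0.924: 27.4921

Cross-section at t=0.924: each vertex is (1-t)·p0[i] + t·p1[i].
  v1: (1-0.924)·(-2.63,2.28) + 0.924·(-4.68,5.56) = (-4.5242,5.3107)
  v2: (1-0.924)·(-0.95,-3.47) + 0.924·(-0.63,-3.81) = (-0.6543,-3.7842)
  v3: (1-0.924)·(4.18,-1.72) + 0.924·(4,-0.45) = (4.0137,-0.5465)
Shoelace sum Σ(x_i·y_{i+1} − x_{i+1}·y_i):
  i=1: -4.5242·-3.7842 − -0.6543·5.3107 = +20.5952 (running +20.5952)
  i=2: -0.6543·-0.5465 − 4.0137·-3.7842 = +15.5460 (running +36.1412)
  i=3: 4.0137·5.3107 − -4.5242·-0.5465 = +18.8430 (running +54.9842)
Area = |Σ|/2 = |54.9842|/2 = 27.4921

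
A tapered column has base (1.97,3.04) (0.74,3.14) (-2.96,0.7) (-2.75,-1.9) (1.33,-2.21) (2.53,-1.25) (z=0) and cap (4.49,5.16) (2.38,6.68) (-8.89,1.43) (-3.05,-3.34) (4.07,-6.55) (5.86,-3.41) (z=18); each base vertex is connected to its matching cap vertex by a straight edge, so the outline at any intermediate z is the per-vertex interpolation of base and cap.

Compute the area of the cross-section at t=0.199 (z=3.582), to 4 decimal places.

Cross-section at t=0.199: each vertex is (1-t)·p0[i] + t·p1[i].
  v1: (1-0.199)·(1.97,3.04) + 0.199·(4.49,5.16) = (2.4715,3.4619)
  v2: (1-0.199)·(0.74,3.14) + 0.199·(2.38,6.68) = (1.0664,3.8445)
  v3: (1-0.199)·(-2.96,0.7) + 0.199·(-8.89,1.43) = (-4.1401,0.8453)
  v4: (1-0.199)·(-2.75,-1.9) + 0.199·(-3.05,-3.34) = (-2.8097,-2.1866)
  v5: (1-0.199)·(1.33,-2.21) + 0.199·(4.07,-6.55) = (1.8753,-3.0737)
  v6: (1-0.199)·(2.53,-1.25) + 0.199·(5.86,-3.41) = (3.1927,-1.6798)
Shoelace sum Σ(x_i·y_{i+1} − x_{i+1}·y_i):
  i=1: 2.4715·3.8445 − 1.0664·3.4619 = +5.8099 (running +5.8099)
  i=2: 1.0664·0.8453 − -4.1401·3.8445 = +16.8177 (running +22.6276)
  i=3: -4.1401·-2.1866 − -2.8097·0.8453 = +11.4275 (running +34.0551)
  i=4: -2.8097·-3.0737 − 1.8753·-2.1866 = +12.7364 (running +46.7915)
  i=5: 1.8753·-1.6798 − 3.1927·-3.0737 = +6.6630 (running +53.4545)
  i=6: 3.1927·3.4619 − 2.4715·-1.6798 = +15.2043 (running +68.6589)
Area = |Σ|/2 = |68.6589|/2 = 34.3294

Area at t=0.199: 34.3294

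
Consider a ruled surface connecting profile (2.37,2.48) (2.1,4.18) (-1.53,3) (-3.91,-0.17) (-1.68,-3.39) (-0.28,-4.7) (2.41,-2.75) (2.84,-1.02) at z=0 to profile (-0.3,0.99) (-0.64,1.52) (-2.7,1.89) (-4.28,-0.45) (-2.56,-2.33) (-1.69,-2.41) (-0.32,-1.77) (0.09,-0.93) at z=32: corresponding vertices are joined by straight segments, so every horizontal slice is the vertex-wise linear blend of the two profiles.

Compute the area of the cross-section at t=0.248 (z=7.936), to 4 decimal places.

Area at t=0.248: 30.6222

Cross-section at t=0.248: each vertex is (1-t)·p0[i] + t·p1[i].
  v1: (1-0.248)·(2.37,2.48) + 0.248·(-0.3,0.99) = (1.7078,2.1105)
  v2: (1-0.248)·(2.1,4.18) + 0.248·(-0.64,1.52) = (1.4205,3.5203)
  v3: (1-0.248)·(-1.53,3) + 0.248·(-2.7,1.89) = (-1.8202,2.7247)
  v4: (1-0.248)·(-3.91,-0.17) + 0.248·(-4.28,-0.45) = (-4.0018,-0.2394)
  v5: (1-0.248)·(-1.68,-3.39) + 0.248·(-2.56,-2.33) = (-1.8982,-3.1271)
  v6: (1-0.248)·(-0.28,-4.7) + 0.248·(-1.69,-2.41) = (-0.6297,-4.1321)
  v7: (1-0.248)·(2.41,-2.75) + 0.248·(-0.32,-1.77) = (1.7330,-2.5070)
  v8: (1-0.248)·(2.84,-1.02) + 0.248·(0.09,-0.93) = (2.1580,-0.9977)
Shoelace sum Σ(x_i·y_{i+1} − x_{i+1}·y_i):
  i=1: 1.7078·3.5203 − 1.4205·2.1105 = +3.0142 (running +3.0142)
  i=2: 1.4205·2.7247 − -1.8202·3.5203 = +10.2780 (running +13.2922)
  i=3: -1.8202·-0.2394 − -4.0018·2.7247 = +11.3395 (running +24.6317)
  i=4: -4.0018·-3.1271 − -1.8982·-0.2394 = +12.0595 (running +36.6912)
  i=5: -1.8982·-4.1321 − -0.6297·-3.1271 = +5.8746 (running +42.5658)
  i=6: -0.6297·-2.5070 − 1.7330·-4.1321 = +8.7393 (running +51.3051)
  i=7: 1.7330·-0.9977 − 2.1580·-2.5070 = +3.6811 (running +54.9862)
  i=8: 2.1580·2.1105 − 1.7078·-0.9977 = +6.2583 (running +61.2444)
Area = |Σ|/2 = |61.2444|/2 = 30.6222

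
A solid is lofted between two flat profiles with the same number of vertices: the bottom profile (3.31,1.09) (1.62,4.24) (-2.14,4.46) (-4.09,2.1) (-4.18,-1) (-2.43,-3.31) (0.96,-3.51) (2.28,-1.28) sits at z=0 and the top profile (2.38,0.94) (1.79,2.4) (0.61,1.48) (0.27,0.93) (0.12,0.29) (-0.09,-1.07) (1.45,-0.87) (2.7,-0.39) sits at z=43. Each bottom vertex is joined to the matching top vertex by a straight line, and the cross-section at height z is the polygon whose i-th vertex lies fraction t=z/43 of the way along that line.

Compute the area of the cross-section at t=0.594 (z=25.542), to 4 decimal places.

Area at t=0.594: 17.5920

Cross-section at t=0.594: each vertex is (1-t)·p0[i] + t·p1[i].
  v1: (1-0.594)·(3.31,1.09) + 0.594·(2.38,0.94) = (2.7576,1.0009)
  v2: (1-0.594)·(1.62,4.24) + 0.594·(1.79,2.4) = (1.7210,3.1470)
  v3: (1-0.594)·(-2.14,4.46) + 0.594·(0.61,1.48) = (-0.5065,2.6899)
  v4: (1-0.594)·(-4.09,2.1) + 0.594·(0.27,0.93) = (-1.5002,1.4050)
  v5: (1-0.594)·(-4.18,-1) + 0.594·(0.12,0.29) = (-1.6258,-0.2337)
  v6: (1-0.594)·(-2.43,-3.31) + 0.594·(-0.09,-1.07) = (-1.0400,-1.9794)
  v7: (1-0.594)·(0.96,-3.51) + 0.594·(1.45,-0.87) = (1.2511,-1.9418)
  v8: (1-0.594)·(2.28,-1.28) + 0.594·(2.7,-0.39) = (2.5295,-0.7513)
Shoelace sum Σ(x_i·y_{i+1} − x_{i+1}·y_i):
  i=1: 2.7576·3.1470 − 1.7210·1.0009 = +6.9557 (running +6.9557)
  i=2: 1.7210·2.6899 − -0.5065·3.1470 = +6.2232 (running +13.1789)
  i=3: -0.5065·1.4050 − -1.5002·2.6899 = +3.3236 (running +16.5025)
  i=4: -1.5002·-0.2337 − -1.6258·1.4050 = +2.6349 (running +19.1374)
  i=5: -1.6258·-1.9794 − -1.0400·-0.2337 = +2.9751 (running +22.1125)
  i=6: -1.0400·-1.9418 − 1.2511·-1.9794 = +4.4960 (running +26.6085)
  i=7: 1.2511·-0.7513 − 2.5295·-1.9418 = +3.9719 (running +30.5804)
  i=8: 2.5295·1.0009 − 2.7576·-0.7513 = +4.6036 (running +35.1840)
Area = |Σ|/2 = |35.1840|/2 = 17.5920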